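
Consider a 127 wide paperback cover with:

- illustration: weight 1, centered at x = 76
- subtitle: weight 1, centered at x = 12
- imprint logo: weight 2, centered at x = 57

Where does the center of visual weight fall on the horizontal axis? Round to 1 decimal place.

Total weight = 1 + 1 + 2 = 4.
Σw·x = 1·76 + 1·12 + 2·57 = 202, so x̄ = 202/4 ≈ 50.50.

x ≈ 50.5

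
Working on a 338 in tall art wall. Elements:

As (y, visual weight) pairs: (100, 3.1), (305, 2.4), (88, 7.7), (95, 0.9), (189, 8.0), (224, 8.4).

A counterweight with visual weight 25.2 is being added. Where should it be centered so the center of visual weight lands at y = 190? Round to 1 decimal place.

After adding the counterweight, total weight = 3.1 + 2.4 + 7.7 + 0.9 + 8.0 + 8.4 + 25.2 = 55.7.
y: need Σw·y = 55.7·190 = 10583.0. Existing = 3.1·100 + 2.4·305 + 7.7·88 + 0.9·95 + 8.0·189 + 8.4·224 = 5198.7. Remainder 5384.3 / 25.2 ≈ 213.66.

y ≈ 213.7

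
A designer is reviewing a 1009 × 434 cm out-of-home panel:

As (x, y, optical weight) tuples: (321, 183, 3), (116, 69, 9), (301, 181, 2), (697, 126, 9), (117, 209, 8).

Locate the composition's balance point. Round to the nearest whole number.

Total weight = 3 + 9 + 2 + 9 + 8 = 31.
Σw·x = 3·321 + 9·116 + 2·301 + 9·697 + 8·117 = 9818, so x̄ = 9818/31 ≈ 316.71.
Σw·y = 3·183 + 9·69 + 2·181 + 9·126 + 8·209 = 4338, so ȳ = 4338/31 ≈ 139.94.

(317, 140)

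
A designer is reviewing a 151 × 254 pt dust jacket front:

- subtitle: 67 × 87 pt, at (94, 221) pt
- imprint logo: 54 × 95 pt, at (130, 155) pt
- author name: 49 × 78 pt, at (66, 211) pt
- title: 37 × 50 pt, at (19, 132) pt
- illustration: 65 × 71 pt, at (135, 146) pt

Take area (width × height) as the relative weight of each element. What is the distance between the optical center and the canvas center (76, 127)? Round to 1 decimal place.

Areas: subtitle 67·87 = 5829, imprint logo 54·95 = 5130, author name 49·78 = 3822, title 37·50 = 1850, illustration 65·71 = 4615. Total weight = 21246.
x-moment: 5829·94 + 5130·130 + 3822·66 + 1850·19 + 4615·135 = 2125253; centroid 2125253/21246 ≈ 100.03.
y-moment: 5829·221 + 5130·155 + 3822·211 + 1850·132 + 4615·146 = 3807791; centroid 3807791/21246 ≈ 179.22.
Offset from (76, 127): Δx ≈ 24.03, Δy ≈ 52.22; distance = √(Δx² + Δy²) ≈ 57.49.

≈ 57.5 pt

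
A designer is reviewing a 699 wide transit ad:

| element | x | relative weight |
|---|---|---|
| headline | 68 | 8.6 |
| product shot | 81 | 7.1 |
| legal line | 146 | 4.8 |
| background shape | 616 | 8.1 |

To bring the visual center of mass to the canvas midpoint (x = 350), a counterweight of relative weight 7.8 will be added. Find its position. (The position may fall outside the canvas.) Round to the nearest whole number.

With the counterweight, Σw becomes 8.6 + 7.1 + 4.8 + 8.1 + 7.8 = 36.4.
x: need Σw·x = 36.4·350 = 12740.0. Existing = 8.6·68 + 7.1·81 + 4.8·146 + 8.1·616 = 6850.3. Remainder 5889.7 / 7.8 ≈ 755.09.

x ≈ 755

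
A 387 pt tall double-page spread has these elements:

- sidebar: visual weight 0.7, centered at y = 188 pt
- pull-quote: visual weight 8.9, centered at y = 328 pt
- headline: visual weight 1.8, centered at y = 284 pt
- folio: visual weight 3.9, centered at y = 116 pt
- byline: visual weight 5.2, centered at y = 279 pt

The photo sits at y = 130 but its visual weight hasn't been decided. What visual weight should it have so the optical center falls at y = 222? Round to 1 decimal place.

w ≈ 9.9

Known weights sum to 0.7 + 8.9 + 1.8 + 3.9 + 5.2 = 20.5; their moment is 0.7·188 + 8.9·328 + 1.8·284 + 3.9·116 + 5.2·279 = 5465.2.
For the centroid to hit 222: (5465.2 + w·130) / (20.5 + w) = 222.
So w = (222·20.5 − 5465.2)/(130 − 222) = -914.2/-92 ≈ 9.94.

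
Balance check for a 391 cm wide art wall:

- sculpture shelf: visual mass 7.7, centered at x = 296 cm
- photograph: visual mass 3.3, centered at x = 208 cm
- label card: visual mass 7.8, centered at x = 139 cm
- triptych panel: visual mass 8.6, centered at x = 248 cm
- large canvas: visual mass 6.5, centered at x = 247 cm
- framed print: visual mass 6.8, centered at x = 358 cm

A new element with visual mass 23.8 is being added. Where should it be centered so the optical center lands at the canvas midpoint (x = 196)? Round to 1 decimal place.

After adding the new element, total weight = 7.7 + 3.3 + 7.8 + 8.6 + 6.5 + 6.8 + 23.8 = 64.5.
Along x: (10222.5 + 23.8·x) / 64.5 = 196 (existing moment 7.7·296 + 3.3·208 + 7.8·139 + 8.6·248 + 6.5·247 + 6.8·358 = 10222.5) ⇒ x = (12642.0 − 10222.5) / 23.8 ≈ 101.66.

x ≈ 101.7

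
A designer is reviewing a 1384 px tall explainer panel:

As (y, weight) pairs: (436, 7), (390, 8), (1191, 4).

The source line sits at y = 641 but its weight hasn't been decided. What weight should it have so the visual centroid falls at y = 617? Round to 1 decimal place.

Fixed elements: Σw = 7 + 8 + 4 = 19, Σw·y = 7·436 + 8·390 + 4·1191 = 10936.
Set Σw·y/Σw = 617: (10936 + 641w) = 617·(19 + w).
So w = (617·19 − 10936)/(641 − 617) = 787/24 ≈ 32.79.

w ≈ 32.8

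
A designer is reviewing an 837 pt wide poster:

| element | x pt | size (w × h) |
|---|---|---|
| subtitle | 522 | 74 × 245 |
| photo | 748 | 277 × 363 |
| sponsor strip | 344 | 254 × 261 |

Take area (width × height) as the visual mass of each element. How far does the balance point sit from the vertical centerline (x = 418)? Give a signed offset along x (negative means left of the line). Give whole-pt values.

≈ 163 pt

Taking area as weight: subtitle 74·245 = 18130, photo 277·363 = 100551, sponsor strip 254·261 = 66294. Sum 184975.
x: (18130·522 + 100551·748 + 66294·344) / 184975 = 107481144 / 184975 ≈ 581.06
Offset from x = 418: 581.06 − 418 ≈ 163.06.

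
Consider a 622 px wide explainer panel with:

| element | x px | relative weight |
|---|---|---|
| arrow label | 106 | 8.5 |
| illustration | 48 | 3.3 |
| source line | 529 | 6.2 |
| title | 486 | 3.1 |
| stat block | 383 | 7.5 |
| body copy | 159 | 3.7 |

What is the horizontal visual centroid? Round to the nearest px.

Σw = 8.5 + 3.3 + 6.2 + 3.1 + 7.5 + 3.7 = 32.3.
Σw·x = 8.5·106 + 3.3·48 + 6.2·529 + 3.1·486 + 7.5·383 + 3.7·159 = 9306.6, so x̄ = 9306.6/32.3 ≈ 288.13.

x ≈ 288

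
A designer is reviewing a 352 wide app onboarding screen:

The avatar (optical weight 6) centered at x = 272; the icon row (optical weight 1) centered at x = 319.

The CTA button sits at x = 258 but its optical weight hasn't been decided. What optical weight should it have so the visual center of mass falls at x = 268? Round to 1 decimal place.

w ≈ 7.5

Fixed elements: Σw = 6 + 1 = 7, Σw·x = 6·272 + 1·319 = 1951.
Balance at x = 268 requires (1951 + w·258) / (7 + w) = 268.
Rearranging, w·(258 − 268) = 268·7 − 1951 = -75, so w ≈ -75/-10 = 7.50.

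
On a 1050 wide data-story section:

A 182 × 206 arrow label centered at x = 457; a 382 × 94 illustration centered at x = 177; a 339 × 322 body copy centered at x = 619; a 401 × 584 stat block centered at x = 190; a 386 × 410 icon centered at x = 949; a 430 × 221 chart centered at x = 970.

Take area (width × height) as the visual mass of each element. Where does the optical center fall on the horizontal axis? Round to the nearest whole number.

Areas: arrow label 182·206 = 37492, illustration 382·94 = 35908, body copy 339·322 = 109158, stat block 401·584 = 234184, icon 386·410 = 158260, chart 430·221 = 95030. Total weight = 670032.
Σw·x = 377921162; x̄ = 377921162/670032 ≈ 564.03.

x ≈ 564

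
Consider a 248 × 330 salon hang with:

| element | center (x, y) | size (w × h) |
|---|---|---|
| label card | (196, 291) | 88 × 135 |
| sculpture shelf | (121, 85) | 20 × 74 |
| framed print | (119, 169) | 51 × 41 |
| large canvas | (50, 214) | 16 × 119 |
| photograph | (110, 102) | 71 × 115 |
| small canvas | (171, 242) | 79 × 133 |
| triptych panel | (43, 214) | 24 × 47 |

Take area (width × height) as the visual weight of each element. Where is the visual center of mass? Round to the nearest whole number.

(151, 214)

Taking area as weight: label card 88·135 = 11880, sculpture shelf 20·74 = 1480, framed print 51·41 = 2091, large canvas 16·119 = 1904, photograph 71·115 = 8165, small canvas 79·133 = 10507, triptych panel 24·47 = 1128. Sum 37155.
Σw·x = 11880·196 + 1480·121 + 2091·119 + 1904·50 + 8165·110 + 10507·171 + 1128·43 = 5594940, so x̄ = 5594940/37155 ≈ 150.58.
Σw·y = 11880·291 + 1480·85 + 2091·169 + 1904·214 + 8165·102 + 10507·242 + 1128·214 = 7960631, so ȳ = 7960631/37155 ≈ 214.25.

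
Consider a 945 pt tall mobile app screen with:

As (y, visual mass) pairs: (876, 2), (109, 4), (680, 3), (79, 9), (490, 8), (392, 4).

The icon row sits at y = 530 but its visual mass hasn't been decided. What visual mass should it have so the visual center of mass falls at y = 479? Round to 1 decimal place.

w ≈ 77.3

Known weights sum to 2 + 4 + 3 + 9 + 8 + 4 = 30; their moment is 2·876 + 4·109 + 3·680 + 9·79 + 8·490 + 4·392 = 10427.
For the centroid to hit 479: (10427 + w·530) / (30 + w) = 479.
So w = (479·30 − 10427)/(530 − 479) = 3943/51 ≈ 77.31.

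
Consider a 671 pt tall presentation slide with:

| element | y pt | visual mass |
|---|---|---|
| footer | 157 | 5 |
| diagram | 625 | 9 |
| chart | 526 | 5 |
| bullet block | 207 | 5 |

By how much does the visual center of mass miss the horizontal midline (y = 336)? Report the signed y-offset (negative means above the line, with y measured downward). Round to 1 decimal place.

≈ 83.8 pt

Total weight = 5 + 9 + 5 + 5 = 24.
y: (5·157 + 9·625 + 5·526 + 5·207) / 24 = 10075 / 24 ≈ 419.79
Difference: 419.79 − 336 ≈ 83.79.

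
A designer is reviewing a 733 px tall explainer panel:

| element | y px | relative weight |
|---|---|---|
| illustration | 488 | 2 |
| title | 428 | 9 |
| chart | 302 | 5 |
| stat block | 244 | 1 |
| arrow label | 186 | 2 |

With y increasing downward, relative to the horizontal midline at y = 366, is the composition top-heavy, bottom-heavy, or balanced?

balanced

Weights sum to 2 + 9 + 5 + 1 + 2 = 19.
y-moment: 2·488 + 9·428 + 5·302 + 1·244 + 2·186 = 6954; centroid 6954/19 ≈ 366.00.
That equals the midline 366 — balanced.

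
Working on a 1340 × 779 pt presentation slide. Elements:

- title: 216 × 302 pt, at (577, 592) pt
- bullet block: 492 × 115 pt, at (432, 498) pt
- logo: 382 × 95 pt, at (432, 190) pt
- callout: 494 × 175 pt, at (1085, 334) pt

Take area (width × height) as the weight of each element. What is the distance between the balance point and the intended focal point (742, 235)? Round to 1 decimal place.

Areas → weights: title 216·302 = 65232, bullet block 492·115 = 56580, logo 382·95 = 36290, callout 494·175 = 86450; Σw = 244552.
Σw·x = 65232·577 + 56580·432 + 36290·432 + 86450·1085 = 171556954, so x̄ = 171556954/244552 ≈ 701.52.
Σw·y = 65232·592 + 56580·498 + 36290·190 + 86450·334 = 102563584, so ȳ = 102563584/244552 ≈ 419.39.
Relative to (742, 235): Δ = (-40.48, 184.39); |Δ| = √(-40.48² + 184.39²) ≈ 188.79.

≈ 188.8 pt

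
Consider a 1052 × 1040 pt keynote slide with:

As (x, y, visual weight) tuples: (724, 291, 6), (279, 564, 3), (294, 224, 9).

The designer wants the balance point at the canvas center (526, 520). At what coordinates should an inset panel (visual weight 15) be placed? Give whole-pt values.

With the inset panel, Σw becomes 6 + 3 + 9 + 15 = 33.
Along x: (7827 + 15·x) / 33 = 526 (existing moment 6·724 + 3·279 + 9·294 = 7827) ⇒ x = (17358 − 7827) / 15 ≈ 635.40.
Along y: (5454 + 15·y) / 33 = 520 (existing moment 6·291 + 3·564 + 9·224 = 5454) ⇒ y = (17160 − 5454) / 15 ≈ 780.40.

(635, 780)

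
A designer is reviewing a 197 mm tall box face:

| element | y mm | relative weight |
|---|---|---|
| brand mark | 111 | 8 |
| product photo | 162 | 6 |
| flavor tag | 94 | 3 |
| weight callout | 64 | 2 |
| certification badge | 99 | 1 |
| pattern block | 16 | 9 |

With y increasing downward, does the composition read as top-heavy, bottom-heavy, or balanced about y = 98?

Total weight = 8 + 6 + 3 + 2 + 1 + 9 = 29.
Σw·y = 2513; ȳ = 2513/29 ≈ 86.66.
86.7 lies above (smaller y than) the midline 98, so the layout is top-heavy.

top-heavy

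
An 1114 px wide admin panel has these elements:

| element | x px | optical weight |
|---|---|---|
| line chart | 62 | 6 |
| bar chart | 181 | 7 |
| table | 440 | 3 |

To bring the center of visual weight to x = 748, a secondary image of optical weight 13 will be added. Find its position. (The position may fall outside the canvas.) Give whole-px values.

x ≈ 1441

With the secondary image, Σw becomes 6 + 7 + 3 + 13 = 29.
x: target moment 29×748 = 21692; current 6·62 + 7·181 + 3·440 = 2959; the secondary image supplies 18733, so x = 18733/13 ≈ 1441.00.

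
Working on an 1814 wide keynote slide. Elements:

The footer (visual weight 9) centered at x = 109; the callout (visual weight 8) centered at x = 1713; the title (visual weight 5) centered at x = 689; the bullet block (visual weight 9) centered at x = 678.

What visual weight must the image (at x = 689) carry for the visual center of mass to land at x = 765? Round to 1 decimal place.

w ≈ 6.8

Existing Σw = 31 (9 + 8 + 5 + 9); existing moment 9·109 + 8·1713 + 5·689 + 9·678 = 24232.
Balance at x = 765 requires (24232 + w·689) / (31 + w) = 765.
Solving: w = (765·31 − 24232) / (689 − 765) = -517 / -76 ≈ 6.80.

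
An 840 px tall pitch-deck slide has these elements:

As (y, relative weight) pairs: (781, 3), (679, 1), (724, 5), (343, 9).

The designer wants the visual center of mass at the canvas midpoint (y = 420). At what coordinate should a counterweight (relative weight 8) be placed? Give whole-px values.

y ≈ 149

With the counterweight, Σw becomes 3 + 1 + 5 + 9 + 8 = 26.
y: need Σw·y = 26·420 = 10920. Existing = 3·781 + 1·679 + 5·724 + 9·343 = 9729. Remainder 1191 / 8 ≈ 148.88.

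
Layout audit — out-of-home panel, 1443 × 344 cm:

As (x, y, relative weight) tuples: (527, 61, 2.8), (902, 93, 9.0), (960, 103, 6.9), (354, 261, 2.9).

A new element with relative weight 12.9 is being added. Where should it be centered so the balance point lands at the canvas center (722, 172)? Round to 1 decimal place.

(594.2, 268.1)

After adding the new element, total weight = 2.8 + 9.0 + 6.9 + 2.9 + 12.9 = 34.5.
Along x: (17244.2 + 12.9·x) / 34.5 = 722 (existing moment 2.8·527 + 9.0·902 + 6.9·960 + 2.9·354 = 17244.2) ⇒ x = (24909.0 − 17244.2) / 12.9 ≈ 594.17.
Along y: (2475.4 + 12.9·y) / 34.5 = 172 (existing moment 2.8·61 + 9.0·93 + 6.9·103 + 2.9·261 = 2475.4) ⇒ y = (5934.0 − 2475.4) / 12.9 ≈ 268.11.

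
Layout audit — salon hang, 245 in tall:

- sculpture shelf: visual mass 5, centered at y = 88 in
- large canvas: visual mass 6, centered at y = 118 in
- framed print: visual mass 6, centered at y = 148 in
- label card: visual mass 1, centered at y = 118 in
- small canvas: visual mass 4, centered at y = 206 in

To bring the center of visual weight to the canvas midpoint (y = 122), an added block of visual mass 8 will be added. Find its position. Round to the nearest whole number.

y ≈ 85

With the added block, Σw becomes 5 + 6 + 6 + 1 + 4 + 8 = 30.
Along y: (2978 + 8·y) / 30 = 122 (existing moment 5·88 + 6·118 + 6·148 + 1·118 + 4·206 = 2978) ⇒ y = (3660 − 2978) / 8 ≈ 85.25.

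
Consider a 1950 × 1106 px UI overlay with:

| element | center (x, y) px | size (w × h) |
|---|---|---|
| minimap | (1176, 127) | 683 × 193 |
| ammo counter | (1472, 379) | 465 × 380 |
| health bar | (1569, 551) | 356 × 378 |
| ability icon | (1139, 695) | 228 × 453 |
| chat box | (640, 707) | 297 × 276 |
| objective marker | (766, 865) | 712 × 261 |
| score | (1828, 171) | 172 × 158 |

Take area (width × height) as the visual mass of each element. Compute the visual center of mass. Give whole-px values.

Areas → weights: minimap 683·193 = 131819, ammo counter 465·380 = 176700, health bar 356·378 = 134568, ability icon 228·453 = 103284, chat box 297·276 = 81972, objective marker 712·261 = 185832, score 172·158 = 27176; Σw = 841351.
Σw·x = 988386332; x̄ = 988386332/841351 ≈ 1174.76.
y: moment 452985641 / weight 841351 ≈ 538.40

(1175, 538)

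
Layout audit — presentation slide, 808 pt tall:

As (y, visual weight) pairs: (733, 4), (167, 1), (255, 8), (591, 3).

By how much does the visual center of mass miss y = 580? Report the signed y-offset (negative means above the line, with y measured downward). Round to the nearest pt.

≈ -148 pt

Σw = 4 + 1 + 8 + 3 = 16.
y-moment: 4·733 + 1·167 + 8·255 + 3·591 = 6912; centroid 6912/16 ≈ 432.00.
Offset from y = 580: 432.00 − 580 ≈ -148.00.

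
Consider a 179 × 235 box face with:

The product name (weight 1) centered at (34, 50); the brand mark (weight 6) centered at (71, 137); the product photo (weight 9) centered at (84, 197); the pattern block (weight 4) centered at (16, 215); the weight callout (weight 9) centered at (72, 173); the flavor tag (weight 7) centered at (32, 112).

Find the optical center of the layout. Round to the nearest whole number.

Total weight = 1 + 6 + 9 + 4 + 9 + 7 = 36.
Σw·x = 2152; x̄ = 2152/36 ≈ 59.78.
Σw·y = 5846; ȳ = 5846/36 ≈ 162.39.

(60, 162)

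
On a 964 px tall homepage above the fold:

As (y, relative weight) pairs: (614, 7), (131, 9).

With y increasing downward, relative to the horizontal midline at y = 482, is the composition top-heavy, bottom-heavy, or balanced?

top-heavy

Total weight = 7 + 9 = 16.
Σw·y = 7·614 + 9·131 = 5477, so ȳ = 5477/16 ≈ 342.31.
342.3 vs midline 482 → top-heavy.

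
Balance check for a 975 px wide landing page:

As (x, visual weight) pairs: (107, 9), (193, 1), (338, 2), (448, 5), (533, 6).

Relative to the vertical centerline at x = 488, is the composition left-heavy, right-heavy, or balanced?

Σw = 9 + 1 + 2 + 5 + 6 = 23.
Σw·x = 9·107 + 1·193 + 2·338 + 5·448 + 6·533 = 7270, so x̄ = 7270/23 ≈ 316.09.
Since 316.1 is left of 488, the composition reads left-heavy.

left-heavy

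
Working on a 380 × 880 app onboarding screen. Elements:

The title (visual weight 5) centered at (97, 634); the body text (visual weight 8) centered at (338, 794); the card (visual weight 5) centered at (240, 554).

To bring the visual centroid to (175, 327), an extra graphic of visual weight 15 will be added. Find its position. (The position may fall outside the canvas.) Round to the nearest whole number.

(92, -100)

After adding the extra graphic, total weight = 5 + 8 + 5 + 15 = 33.
x: need Σw·x = 33·175 = 5775. Existing = 5·97 + 8·338 + 5·240 = 4389. Remainder 1386 / 15 ≈ 92.40.
y: need Σw·y = 33·327 = 10791. Existing = 5·634 + 8·794 + 5·554 = 12292. Remainder -1501 / 15 ≈ -100.07.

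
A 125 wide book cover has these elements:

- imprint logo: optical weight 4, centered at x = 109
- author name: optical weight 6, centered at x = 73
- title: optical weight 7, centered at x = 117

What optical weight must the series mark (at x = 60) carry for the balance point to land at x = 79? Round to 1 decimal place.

w ≈ 18.4

Known weights sum to 4 + 6 + 7 = 17; their moment is 4·109 + 6·73 + 7·117 = 1693.
Balance at x = 79 requires (1693 + w·60) / (17 + w) = 79.
Solving: w = (79·17 − 1693) / (60 − 79) = -350 / -19 ≈ 18.42.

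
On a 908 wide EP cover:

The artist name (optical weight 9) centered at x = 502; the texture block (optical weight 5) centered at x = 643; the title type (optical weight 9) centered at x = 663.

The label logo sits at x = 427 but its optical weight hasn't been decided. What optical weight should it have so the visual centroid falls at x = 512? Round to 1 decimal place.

Existing Σw = 23 (9 + 5 + 9); existing moment 9·502 + 5·643 + 9·663 = 13700.
Balance at x = 512 requires (13700 + w·427) / (23 + w) = 512.
Rearranging, w·(427 − 512) = 512·23 − 13700 = -1924, so w ≈ -1924/-85 = 22.64.

w ≈ 22.6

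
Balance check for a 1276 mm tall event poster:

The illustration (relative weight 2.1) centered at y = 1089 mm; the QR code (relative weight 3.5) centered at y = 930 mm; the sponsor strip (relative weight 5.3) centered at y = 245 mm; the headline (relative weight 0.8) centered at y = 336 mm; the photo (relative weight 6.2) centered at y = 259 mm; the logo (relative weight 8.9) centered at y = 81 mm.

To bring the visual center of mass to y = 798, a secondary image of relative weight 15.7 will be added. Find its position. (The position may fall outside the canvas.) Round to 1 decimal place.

y ≈ 1559.2

After adding the secondary image, total weight = 2.1 + 3.5 + 5.3 + 0.8 + 6.2 + 8.9 + 15.7 = 42.5.
y: target moment 42.5×798 = 33915.0; current 2.1·1089 + 3.5·930 + 5.3·245 + 0.8·336 + 6.2·259 + 8.9·81 = 9435.9; the secondary image supplies 24479.1, so y = 24479.1/15.7 ≈ 1559.18.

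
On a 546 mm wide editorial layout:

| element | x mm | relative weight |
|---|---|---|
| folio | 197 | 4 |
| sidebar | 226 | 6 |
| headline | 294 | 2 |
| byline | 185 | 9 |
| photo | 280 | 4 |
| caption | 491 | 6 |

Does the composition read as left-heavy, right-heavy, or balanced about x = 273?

balanced

Σw = 4 + 6 + 2 + 9 + 4 + 6 = 31.
x: moment 8463 / weight 31 ≈ 273.00
That equals the midline 273 — balanced.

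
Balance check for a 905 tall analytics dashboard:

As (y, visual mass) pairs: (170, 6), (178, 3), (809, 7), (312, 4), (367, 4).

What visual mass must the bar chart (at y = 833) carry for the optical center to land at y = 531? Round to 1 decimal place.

w ≈ 9.3

Existing Σw = 24 (6 + 3 + 7 + 4 + 4); existing moment 6·170 + 3·178 + 7·809 + 4·312 + 4·367 = 9933.
Set Σw·y/Σw = 531: (9933 + 833w) = 531·(24 + w).
Rearranging, w·(833 − 531) = 531·24 − 9933 = 2811, so w ≈ 2811/302 = 9.31.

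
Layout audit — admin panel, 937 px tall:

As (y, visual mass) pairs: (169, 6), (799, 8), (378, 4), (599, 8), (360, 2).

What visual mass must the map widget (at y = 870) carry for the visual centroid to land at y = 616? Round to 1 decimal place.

w ≈ 11.1

Existing Σw = 28 (6 + 8 + 4 + 8 + 2); existing moment 6·169 + 8·799 + 4·378 + 8·599 + 2·360 = 14430.
For the centroid to hit 616: (14430 + w·870) / (28 + w) = 616.
Rearranging, w·(870 − 616) = 616·28 − 14430 = 2818, so w ≈ 2818/254 = 11.09.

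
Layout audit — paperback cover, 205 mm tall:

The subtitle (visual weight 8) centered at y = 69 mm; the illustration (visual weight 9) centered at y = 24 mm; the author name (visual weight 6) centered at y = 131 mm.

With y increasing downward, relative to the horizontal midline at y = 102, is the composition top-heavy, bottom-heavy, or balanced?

top-heavy

Weights sum to 8 + 9 + 6 = 23.
y-moment: 8·69 + 9·24 + 6·131 = 1554; centroid 1554/23 ≈ 67.57.
67.6 vs midline 102 → top-heavy.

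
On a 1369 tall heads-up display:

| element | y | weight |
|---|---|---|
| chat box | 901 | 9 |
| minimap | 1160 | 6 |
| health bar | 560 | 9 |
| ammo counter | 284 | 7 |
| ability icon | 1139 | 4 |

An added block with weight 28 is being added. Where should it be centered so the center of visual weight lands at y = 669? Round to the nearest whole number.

New total weight: (9 + 6 + 9 + 7 + 4) + 28 = 63.
y: need Σw·y = 63·669 = 42147. Existing = 9·901 + 6·1160 + 9·560 + 7·284 + 4·1139 = 26653. Remainder 15494 / 28 ≈ 553.36.

y ≈ 553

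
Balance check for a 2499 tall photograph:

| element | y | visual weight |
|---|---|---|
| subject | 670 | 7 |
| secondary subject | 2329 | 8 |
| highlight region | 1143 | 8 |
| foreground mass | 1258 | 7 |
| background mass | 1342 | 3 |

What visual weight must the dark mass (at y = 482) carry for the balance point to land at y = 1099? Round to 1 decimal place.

w ≈ 14.6

Known weights sum to 7 + 8 + 8 + 7 + 3 = 33; their moment is 7·670 + 8·2329 + 8·1143 + 7·1258 + 3·1342 = 45298.
For the centroid to hit 1099: (45298 + w·482) / (33 + w) = 1099.
So w = (1099·33 − 45298)/(482 − 1099) = -9031/-617 ≈ 14.64.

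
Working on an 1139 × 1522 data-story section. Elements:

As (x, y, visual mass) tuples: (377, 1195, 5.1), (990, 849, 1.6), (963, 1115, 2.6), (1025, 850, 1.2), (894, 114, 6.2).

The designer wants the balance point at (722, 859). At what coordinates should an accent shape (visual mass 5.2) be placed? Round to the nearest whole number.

After adding the accent shape, total weight = 5.1 + 1.6 + 2.6 + 1.2 + 6.2 + 5.2 = 21.9.
x: target moment 21.9×722 = 15811.8; current 5.1·377 + 1.6·990 + 2.6·963 + 1.2·1025 + 6.2·894 = 12783.3; the accent shape supplies 3028.5, so x = 3028.5/5.2 ≈ 582.40.
y: target moment 21.9×859 = 18812.1; current 5.1·1195 + 1.6·849 + 2.6·1115 + 1.2·850 + 6.2·114 = 12078.7; the accent shape supplies 6733.4, so y = 6733.4/5.2 ≈ 1294.88.

(582, 1295)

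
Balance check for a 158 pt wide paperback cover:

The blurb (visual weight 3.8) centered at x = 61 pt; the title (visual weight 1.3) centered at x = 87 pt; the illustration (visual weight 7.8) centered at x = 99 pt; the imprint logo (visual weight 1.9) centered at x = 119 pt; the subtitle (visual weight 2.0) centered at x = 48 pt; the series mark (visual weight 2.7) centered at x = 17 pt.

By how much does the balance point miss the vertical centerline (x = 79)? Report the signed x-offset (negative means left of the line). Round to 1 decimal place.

Total weight = 3.8 + 1.3 + 7.8 + 1.9 + 2.0 + 2.7 = 19.5.
Σw·x = 1485.1; x̄ = 1485.1/19.5 ≈ 76.16.
Difference: 76.16 − 79 ≈ -2.84.

≈ -2.8 pt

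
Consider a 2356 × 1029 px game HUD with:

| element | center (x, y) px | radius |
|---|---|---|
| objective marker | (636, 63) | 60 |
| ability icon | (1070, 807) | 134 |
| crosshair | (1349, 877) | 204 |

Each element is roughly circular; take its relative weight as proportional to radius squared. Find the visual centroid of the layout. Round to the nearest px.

Weights ∝ r²: objective marker 60² = 3600, ability icon 134² = 17956, crosshair 204² = 41616; Σw = 63172.
x: (3600·636 + 17956·1070 + 41616·1349) / 63172 = 77642504 / 63172 ≈ 1229.07
y: (3600·63 + 17956·807 + 41616·877) / 63172 = 51214524 / 63172 ≈ 810.72

(1229, 811)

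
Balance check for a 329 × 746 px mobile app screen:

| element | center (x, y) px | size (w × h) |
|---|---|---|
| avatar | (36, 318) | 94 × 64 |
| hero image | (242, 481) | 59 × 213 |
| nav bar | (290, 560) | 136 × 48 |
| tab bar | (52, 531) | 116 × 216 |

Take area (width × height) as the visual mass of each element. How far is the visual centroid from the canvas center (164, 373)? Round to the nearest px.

Areas: avatar 94·64 = 6016, hero image 59·213 = 12567, nav bar 136·48 = 6528, tab bar 116·216 = 25056. Total weight = 50167.
x: (6016·36 + 12567·242 + 6528·290 + 25056·52) / 50167 = 6453822 / 50167 ≈ 128.65
y: (6016·318 + 12567·481 + 6528·560 + 25056·531) / 50167 = 24918231 / 50167 ≈ 496.71
From (164, 373): dx = -35.35, dy = 123.71, so the distance is √(dx²+dy²) ≈ 128.66.

≈ 129 px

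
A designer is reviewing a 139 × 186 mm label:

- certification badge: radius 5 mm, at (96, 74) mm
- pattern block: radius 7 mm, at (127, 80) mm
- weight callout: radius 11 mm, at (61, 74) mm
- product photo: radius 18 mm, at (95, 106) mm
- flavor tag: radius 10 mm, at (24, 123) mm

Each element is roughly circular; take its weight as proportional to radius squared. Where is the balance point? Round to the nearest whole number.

r² weights: certification badge 5² = 25, pattern block 7² = 49, weight callout 11² = 121, product photo 18² = 324, flavor tag 10² = 100. Total = 619.
Σw·x = 25·96 + 49·127 + 121·61 + 324·95 + 100·24 = 49184, so x̄ = 49184/619 ≈ 79.46.
Σw·y = 25·74 + 49·80 + 121·74 + 324·106 + 100·123 = 61368, so ȳ = 61368/619 ≈ 99.14.

(79, 99)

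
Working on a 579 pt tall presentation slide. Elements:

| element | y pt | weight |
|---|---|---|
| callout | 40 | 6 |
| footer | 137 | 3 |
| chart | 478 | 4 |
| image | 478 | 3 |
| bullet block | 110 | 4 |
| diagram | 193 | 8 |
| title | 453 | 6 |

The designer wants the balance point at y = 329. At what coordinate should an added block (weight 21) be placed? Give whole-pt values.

y ≈ 447

With the added block, Σw becomes 6 + 3 + 4 + 3 + 4 + 8 + 6 + 21 = 55.
y: target moment 55×329 = 18095; current 6·40 + 3·137 + 4·478 + 3·478 + 4·110 + 8·193 + 6·453 = 8699; the added block supplies 9396, so y = 9396/21 ≈ 447.43.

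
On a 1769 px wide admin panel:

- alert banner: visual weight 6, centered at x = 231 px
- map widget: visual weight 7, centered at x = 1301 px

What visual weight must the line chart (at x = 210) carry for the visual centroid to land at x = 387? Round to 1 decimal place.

w ≈ 30.9

Fixed elements: Σw = 6 + 7 = 13, Σw·x = 6·231 + 7·1301 = 10493.
Balance at x = 387 requires (10493 + w·210) / (13 + w) = 387.
Solving: w = (387·13 − 10493) / (210 − 387) = -5462 / -177 ≈ 30.86.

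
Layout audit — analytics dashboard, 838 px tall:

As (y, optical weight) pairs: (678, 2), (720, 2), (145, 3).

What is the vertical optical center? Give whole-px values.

Total weight = 2 + 2 + 3 = 7.
Σw·y = 2·678 + 2·720 + 3·145 = 3231, so ȳ = 3231/7 ≈ 461.57.

y ≈ 462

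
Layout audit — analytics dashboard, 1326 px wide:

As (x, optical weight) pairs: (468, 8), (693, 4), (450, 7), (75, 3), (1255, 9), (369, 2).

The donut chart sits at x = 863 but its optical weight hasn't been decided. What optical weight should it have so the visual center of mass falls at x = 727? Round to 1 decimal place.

Known weights sum to 8 + 4 + 7 + 3 + 9 + 2 = 33; their moment is 8·468 + 4·693 + 7·450 + 3·75 + 9·1255 + 2·369 = 21924.
Balance at x = 727 requires (21924 + w·863) / (33 + w) = 727.
So w = (727·33 − 21924)/(863 − 727) = 2067/136 ≈ 15.20.

w ≈ 15.2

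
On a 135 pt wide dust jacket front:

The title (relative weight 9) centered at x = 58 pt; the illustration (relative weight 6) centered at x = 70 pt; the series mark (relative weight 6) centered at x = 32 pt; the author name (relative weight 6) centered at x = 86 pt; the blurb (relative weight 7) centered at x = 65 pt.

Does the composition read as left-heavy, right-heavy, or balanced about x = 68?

left-heavy

Total weight = 9 + 6 + 6 + 6 + 7 = 34.
Σw·x = 9·58 + 6·70 + 6·32 + 6·86 + 7·65 = 2105, so x̄ = 2105/34 ≈ 61.91.
Since 61.9 is left of 68, the composition reads left-heavy.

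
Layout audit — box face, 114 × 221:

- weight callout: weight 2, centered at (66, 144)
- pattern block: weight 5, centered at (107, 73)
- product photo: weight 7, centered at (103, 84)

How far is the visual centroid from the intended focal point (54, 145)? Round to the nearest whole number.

Weights sum to 2 + 5 + 7 = 14.
x: (2·66 + 5·107 + 7·103) / 14 = 1388 / 14 ≈ 99.14
y: (2·144 + 5·73 + 7·84) / 14 = 1241 / 14 ≈ 88.64
From (54, 145): dx = 45.14, dy = -56.36, so the distance is √(dx²+dy²) ≈ 72.21.

≈ 72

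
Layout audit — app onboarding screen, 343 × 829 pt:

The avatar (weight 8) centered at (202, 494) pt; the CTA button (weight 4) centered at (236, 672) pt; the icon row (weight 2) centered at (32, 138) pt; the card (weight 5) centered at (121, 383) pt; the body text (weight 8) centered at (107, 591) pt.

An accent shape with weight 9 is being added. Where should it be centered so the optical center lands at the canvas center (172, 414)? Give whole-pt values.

(234, 149)

With the accent shape, Σw becomes 8 + 4 + 2 + 5 + 8 + 9 = 36.
x: target moment 36×172 = 6192; current 8·202 + 4·236 + 2·32 + 5·121 + 8·107 = 4085; the accent shape supplies 2107, so x = 2107/9 ≈ 234.11.
y: target moment 36×414 = 14904; current 8·494 + 4·672 + 2·138 + 5·383 + 8·591 = 13559; the accent shape supplies 1345, so y = 1345/9 ≈ 149.44.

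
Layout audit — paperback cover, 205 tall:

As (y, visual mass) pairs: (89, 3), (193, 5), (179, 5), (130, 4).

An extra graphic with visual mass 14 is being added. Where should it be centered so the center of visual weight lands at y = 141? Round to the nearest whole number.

With the extra graphic, Σw becomes 3 + 5 + 5 + 4 + 14 = 31.
y: need Σw·y = 31·141 = 4371. Existing = 3·89 + 5·193 + 5·179 + 4·130 = 2647. Remainder 1724 / 14 ≈ 123.14.

y ≈ 123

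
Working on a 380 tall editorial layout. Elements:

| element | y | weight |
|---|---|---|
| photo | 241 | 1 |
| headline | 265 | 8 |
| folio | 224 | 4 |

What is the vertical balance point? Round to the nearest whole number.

Σw = 1 + 8 + 4 = 13.
y: (1·241 + 8·265 + 4·224) / 13 = 3257 / 13 ≈ 250.54

y ≈ 251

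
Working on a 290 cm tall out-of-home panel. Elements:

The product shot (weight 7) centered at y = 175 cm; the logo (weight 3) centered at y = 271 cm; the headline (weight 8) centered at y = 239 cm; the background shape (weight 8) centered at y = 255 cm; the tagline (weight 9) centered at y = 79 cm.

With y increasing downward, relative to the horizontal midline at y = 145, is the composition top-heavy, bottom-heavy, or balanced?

Σw = 7 + 3 + 8 + 8 + 9 = 35.
y: (7·175 + 3·271 + 8·239 + 8·255 + 9·79) / 35 = 6701 / 35 ≈ 191.46
191.5 lies below (larger y than) the midline 145, so the layout is bottom-heavy.

bottom-heavy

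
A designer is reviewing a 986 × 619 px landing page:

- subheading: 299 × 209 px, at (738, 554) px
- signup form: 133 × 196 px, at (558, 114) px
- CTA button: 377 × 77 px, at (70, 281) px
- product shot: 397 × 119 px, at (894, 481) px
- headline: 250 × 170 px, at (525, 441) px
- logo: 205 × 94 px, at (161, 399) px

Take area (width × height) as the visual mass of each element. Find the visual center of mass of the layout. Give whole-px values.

(575, 419)

Areas: subheading 299·209 = 62491, signup form 133·196 = 26068, CTA button 377·77 = 29029, product shot 397·119 = 47243, headline 250·170 = 42500, logo 205·94 = 19270. Total weight = 226601.
x-moment: 62491·738 + 26068·558 + 29029·70 + 47243·894 + 42500·525 + 19270·161 = 130346544; centroid 130346544/226601 ≈ 575.22.
y-moment: 62491·554 + 26068·114 + 29029·281 + 47243·481 + 42500·441 + 19270·399 = 94904028; centroid 94904028/226601 ≈ 418.82.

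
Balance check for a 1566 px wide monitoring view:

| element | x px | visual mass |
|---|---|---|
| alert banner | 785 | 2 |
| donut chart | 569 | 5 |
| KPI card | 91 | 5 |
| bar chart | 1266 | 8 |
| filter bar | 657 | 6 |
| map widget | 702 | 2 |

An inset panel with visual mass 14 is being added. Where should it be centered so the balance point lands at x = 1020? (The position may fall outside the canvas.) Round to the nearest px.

x ≈ 1607

New total weight: (2 + 5 + 5 + 8 + 6 + 2) + 14 = 42.
x: target moment 42×1020 = 42840; current 2·785 + 5·569 + 5·91 + 8·1266 + 6·657 + 2·702 = 20344; the inset panel supplies 22496, so x = 22496/14 ≈ 1606.86.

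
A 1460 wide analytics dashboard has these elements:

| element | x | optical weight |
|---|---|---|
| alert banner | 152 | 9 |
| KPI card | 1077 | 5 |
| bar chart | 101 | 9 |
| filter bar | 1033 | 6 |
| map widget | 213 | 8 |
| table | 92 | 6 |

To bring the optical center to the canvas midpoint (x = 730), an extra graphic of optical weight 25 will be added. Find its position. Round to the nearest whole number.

x ≈ 1341

With the extra graphic, Σw becomes 9 + 5 + 9 + 6 + 8 + 6 + 25 = 68.
x: need Σw·x = 68·730 = 49640. Existing = 9·152 + 5·1077 + 9·101 + 6·1033 + 8·213 + 6·92 = 16116. Remainder 33524 / 25 ≈ 1340.96.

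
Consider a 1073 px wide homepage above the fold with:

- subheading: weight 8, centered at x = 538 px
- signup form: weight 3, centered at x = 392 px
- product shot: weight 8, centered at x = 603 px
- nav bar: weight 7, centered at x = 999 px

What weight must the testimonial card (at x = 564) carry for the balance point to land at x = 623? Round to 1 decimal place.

Existing Σw = 26 (8 + 3 + 8 + 7); existing moment 8·538 + 3·392 + 8·603 + 7·999 = 17297.
For the centroid to hit 623: (17297 + w·564) / (26 + w) = 623.
So w = (623·26 − 17297)/(564 − 623) = -1099/-59 ≈ 18.63.

w ≈ 18.6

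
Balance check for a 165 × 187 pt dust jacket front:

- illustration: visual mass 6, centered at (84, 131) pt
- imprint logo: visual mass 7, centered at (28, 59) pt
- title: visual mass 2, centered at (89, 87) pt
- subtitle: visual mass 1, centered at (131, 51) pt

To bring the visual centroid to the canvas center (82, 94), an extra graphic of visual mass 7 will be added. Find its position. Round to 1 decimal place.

(125.3, 105.4)

After adding the extra graphic, total weight = 6 + 7 + 2 + 1 + 7 = 23.
x: target moment 23×82 = 1886; current 6·84 + 7·28 + 2·89 + 1·131 = 1009; the extra graphic supplies 877, so x = 877/7 ≈ 125.29.
y: target moment 23×94 = 2162; current 6·131 + 7·59 + 2·87 + 1·51 = 1424; the extra graphic supplies 738, so y = 738/7 ≈ 105.43.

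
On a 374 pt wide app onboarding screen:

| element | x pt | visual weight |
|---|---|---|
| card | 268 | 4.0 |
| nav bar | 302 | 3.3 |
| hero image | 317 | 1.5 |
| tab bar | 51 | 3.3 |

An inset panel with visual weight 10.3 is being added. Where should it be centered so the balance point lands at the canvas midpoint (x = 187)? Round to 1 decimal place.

x ≈ 143.3

After adding the inset panel, total weight = 4.0 + 3.3 + 1.5 + 3.3 + 10.3 = 22.4.
Along x: (2712.4 + 10.3·x) / 22.4 = 187 (existing moment 4.0·268 + 3.3·302 + 1.5·317 + 3.3·51 = 2712.4) ⇒ x = (4188.8 − 2712.4) / 10.3 ≈ 143.34.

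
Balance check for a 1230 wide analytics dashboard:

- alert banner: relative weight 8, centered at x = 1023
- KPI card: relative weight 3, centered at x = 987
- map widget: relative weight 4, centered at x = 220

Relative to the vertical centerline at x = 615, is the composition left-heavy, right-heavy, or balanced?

Total weight = 8 + 3 + 4 = 15.
x-moment: 8·1023 + 3·987 + 4·220 = 12025; centroid 12025/15 ≈ 801.67.
801.7 vs midline 615 → right-heavy.

right-heavy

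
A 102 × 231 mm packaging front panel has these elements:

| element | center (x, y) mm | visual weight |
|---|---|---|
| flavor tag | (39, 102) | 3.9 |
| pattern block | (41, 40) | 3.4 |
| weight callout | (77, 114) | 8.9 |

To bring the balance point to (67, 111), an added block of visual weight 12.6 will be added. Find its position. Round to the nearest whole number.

(76, 131)

New total weight: (3.9 + 3.4 + 8.9) + 12.6 = 28.8.
x: target moment 28.8×67 = 1929.6; current 3.9·39 + 3.4·41 + 8.9·77 = 976.8; the added block supplies 952.8, so x = 952.8/12.6 ≈ 75.62.
y: target moment 28.8×111 = 3196.8; current 3.9·102 + 3.4·40 + 8.9·114 = 1548.4; the added block supplies 1648.4, so y = 1648.4/12.6 ≈ 130.83.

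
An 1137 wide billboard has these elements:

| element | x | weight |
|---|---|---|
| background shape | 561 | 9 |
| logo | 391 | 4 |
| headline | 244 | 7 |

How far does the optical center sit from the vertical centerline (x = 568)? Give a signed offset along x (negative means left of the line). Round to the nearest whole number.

≈ -152

Σw = 9 + 4 + 7 = 20.
x-moment: 9·561 + 4·391 + 7·244 = 8321; centroid 8321/20 ≈ 416.05.
Difference: 416.05 − 568 ≈ -151.95.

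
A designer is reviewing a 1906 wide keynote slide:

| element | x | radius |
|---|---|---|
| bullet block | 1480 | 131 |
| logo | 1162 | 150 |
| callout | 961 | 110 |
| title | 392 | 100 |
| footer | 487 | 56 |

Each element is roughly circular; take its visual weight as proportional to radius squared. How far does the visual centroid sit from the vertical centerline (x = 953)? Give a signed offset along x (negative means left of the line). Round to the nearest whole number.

≈ 104

Weights ∝ r²: bullet block 131² = 17161, logo 150² = 22500, callout 110² = 12100, title 100² = 10000, footer 56² = 3136; Σw = 64897.
Σw·x = 17161·1480 + 22500·1162 + 12100·961 + 10000·392 + 3136·487 = 68618612, so x̄ = 68618612/64897 ≈ 1057.35.
Against x = 953, that's 1057.35 − 953 = 104.35.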